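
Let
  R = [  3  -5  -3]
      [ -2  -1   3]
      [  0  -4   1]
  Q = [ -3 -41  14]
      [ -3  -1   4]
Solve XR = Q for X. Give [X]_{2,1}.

Since R sits to the right of X, X = QR⁻¹.
R has determinant -1; R⁻¹ = [[-11, -17, 18], [-2, -3, 3], [-8, -12, 13]].
X = QR⁻¹ = [[-3, -41, 14], [-3, -1, 4]] · [[-11, -17, 18], [-2, -3, 3], [-8, -12, 13]] = [[3, 6, 5], [3, 6, -5]].

3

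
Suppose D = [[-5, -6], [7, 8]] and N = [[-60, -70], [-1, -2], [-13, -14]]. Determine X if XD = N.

D is on the right of X, so right-multiply by D⁻¹: X = ND⁻¹.
det D = 2; the adjugate gives D⁻¹ = [[4, 3], [-7/2, -5/2]].
X = ND⁻¹ = [[-60, -70], [-1, -2], [-13, -14]] · [[4, 3], [-7/2, -5/2]] = [[5, -5], [3, 2], [-3, -4]].

X = [[5, -5], [3, 2], [-3, -4]]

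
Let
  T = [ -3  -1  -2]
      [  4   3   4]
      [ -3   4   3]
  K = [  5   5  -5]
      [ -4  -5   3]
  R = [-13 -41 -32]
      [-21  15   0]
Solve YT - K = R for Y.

Y = [[1, -5, -5], [-2, -4, 5]]

YT = R + K = [[-8, -36, -37], [-25, 10, 3]].
T is on the right of Y, so right-multiply by T⁻¹: Y = (R + K)T⁻¹.
det T = -5, so T⁻¹ = [[7/5, 1, -2/5], [24/5, 3, -4/5], [-5, -3, 1]].
Y = (R + K)T⁻¹ = [[1, -5, -5], [-2, -4, 5]].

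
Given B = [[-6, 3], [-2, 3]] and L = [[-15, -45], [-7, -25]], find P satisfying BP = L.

B is on the left of P, so left-multiply by B⁻¹: P = B⁻¹L.
B has determinant -12; B⁻¹ = [[-1/4, 1/4], [-1/6, 1/2]].
P = B⁻¹L = [[-1/4, 1/4], [-1/6, 1/2]] · [[-15, -45], [-7, -25]] = [[2, 5], [-1, -5]].

P = [[2, 5], [-1, -5]]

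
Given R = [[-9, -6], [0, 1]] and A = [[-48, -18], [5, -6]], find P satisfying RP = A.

P = [[2, 6], [5, -6]]

Left-multiplying both sides by R⁻¹ gives P = R⁻¹A.
det R = -9, so R⁻¹ = [[-1/9, -2/3], [0, 1]].
P = R⁻¹A = [[-1/9, -2/3], [0, 1]] · [[-48, -18], [5, -6]] = [[2, 6], [5, -6]].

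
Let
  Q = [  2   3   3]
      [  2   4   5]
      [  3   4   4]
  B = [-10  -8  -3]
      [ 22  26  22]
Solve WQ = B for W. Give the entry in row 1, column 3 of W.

Q is on the right of W, so right-multiply by Q⁻¹: W = BQ⁻¹.
det Q = 1; the adjugate gives Q⁻¹ = [[-4, 0, 3], [7, -1, -4], [-4, 1, 2]].
W = BQ⁻¹ = [[-10, -8, -3], [22, 26, 22]] · [[-4, 0, 3], [7, -1, -4], [-4, 1, 2]] = [[-4, 5, -4], [6, -4, 6]].

-4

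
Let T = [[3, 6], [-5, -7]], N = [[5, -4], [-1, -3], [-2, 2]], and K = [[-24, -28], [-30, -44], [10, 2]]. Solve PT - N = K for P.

PT = K + N = [[-19, -32], [-31, -47], [8, 4]].
T is on the right of P, so right-multiply by T⁻¹: P = (K + N)T⁻¹.
det T = 9, so T⁻¹ = [[-7/9, -2/3], [5/9, 1/3]].
P = (K + N)T⁻¹ = [[-3, 2], [-2, 5], [-4, -4]].

P = [[-3, 2], [-2, 5], [-4, -4]]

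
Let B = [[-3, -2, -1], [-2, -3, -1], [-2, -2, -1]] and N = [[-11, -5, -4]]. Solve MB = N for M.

M = [[3, -3, 4]]

Since B sits to the right of M, M = NB⁻¹.
det B = -1; the adjugate gives B⁻¹ = [[-1, 0, 1], [0, -1, 1], [2, 2, -5]].
M = NB⁻¹ = [[-11, -5, -4]] · [[-1, 0, 1], [0, -1, 1], [2, 2, -5]] = [[3, -3, 4]].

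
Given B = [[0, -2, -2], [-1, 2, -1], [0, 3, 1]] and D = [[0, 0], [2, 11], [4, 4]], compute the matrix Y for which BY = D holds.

Y = [[4, -5], [2, 2], [-2, -2]]

Since B multiplies Y on the left, Y = B⁻¹D.
det B = 4; the adjugate gives B⁻¹ = [[5/4, -1, 3/2], [1/4, 0, 1/2], [-3/4, 0, -1/2]].
Y = B⁻¹D = [[5/4, -1, 3/2], [1/4, 0, 1/2], [-3/4, 0, -1/2]] · [[0, 0], [2, 11], [4, 4]] = [[4, -5], [2, 2], [-2, -2]].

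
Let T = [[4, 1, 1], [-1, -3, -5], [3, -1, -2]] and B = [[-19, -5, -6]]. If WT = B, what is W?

Since T sits to the right of W, W = BT⁻¹.
det T = -3, so T⁻¹ = [[-1/3, -1/3, 2/3], [17/3, 11/3, -19/3], [-10/3, -7/3, 11/3]].
W = BT⁻¹ = [[-19, -5, -6]] · [[-1/3, -1/3, 2/3], [17/3, 11/3, -19/3], [-10/3, -7/3, 11/3]] = [[-2, 2, -3]].

W = [[-2, 2, -3]]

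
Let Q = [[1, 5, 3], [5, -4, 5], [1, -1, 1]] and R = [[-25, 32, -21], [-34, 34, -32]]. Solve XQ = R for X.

X = [[2, -5, -2], [1, -6, -5]]

Since Q sits to the right of X, X = RQ⁻¹.
det Q = -2; the adjugate gives Q⁻¹ = [[-1/2, 4, -37/2], [0, 1, -5], [1/2, -3, 29/2]].
X = RQ⁻¹ = [[-25, 32, -21], [-34, 34, -32]] · [[-1/2, 4, -37/2], [0, 1, -5], [1/2, -3, 29/2]] = [[2, -5, -2], [1, -6, -5]].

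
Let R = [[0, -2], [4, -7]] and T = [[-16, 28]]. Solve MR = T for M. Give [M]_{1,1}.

R is on the right of M, so right-multiply by R⁻¹: M = TR⁻¹.
det R = 8; the adjugate gives R⁻¹ = [[-7/8, 1/4], [-1/2, 0]].
M = TR⁻¹ = [[-16, 28]] · [[-7/8, 1/4], [-1/2, 0]] = [[0, -4]].

0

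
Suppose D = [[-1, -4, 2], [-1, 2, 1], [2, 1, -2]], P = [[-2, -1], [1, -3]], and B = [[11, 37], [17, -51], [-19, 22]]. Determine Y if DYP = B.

Y = D⁻¹BP⁻¹ (apply D⁻¹ on the left and P⁻¹ on the right).
det D = -5; the adjugate gives D⁻¹ = [[1, 6/5, 8/5], [0, 2/5, 1/5], [1, 7/5, 6/5]].
det P = 7; the adjugate gives P⁻¹ = [[-3/7, 1/7], [-1/7, -2/7]].
D⁻¹B = [[1, 11], [3, -16], [12, -8]].
Y = (D⁻¹B)P⁻¹ = [[-2, -3], [1, 5], [-4, 4]].

Y = [[-2, -3], [1, 5], [-4, 4]]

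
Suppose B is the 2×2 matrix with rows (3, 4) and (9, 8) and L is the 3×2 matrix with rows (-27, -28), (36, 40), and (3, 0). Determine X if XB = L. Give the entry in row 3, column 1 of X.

-2

B is on the right of X, so right-multiply by B⁻¹: X = LB⁻¹.
det B = -12, so B⁻¹ = [[-2/3, 1/3], [3/4, -1/4]].
X = LB⁻¹ = [[-27, -28], [36, 40], [3, 0]] · [[-2/3, 1/3], [3/4, -1/4]] = [[-3, -2], [6, 2], [-2, 1]].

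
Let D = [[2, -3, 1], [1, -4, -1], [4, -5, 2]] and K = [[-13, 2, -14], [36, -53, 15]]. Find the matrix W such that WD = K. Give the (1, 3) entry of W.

D is on the right of W, so right-multiply by D⁻¹: W = KD⁻¹.
det D = 3, so D⁻¹ = [[-13/3, 1/3, 7/3], [-2, 0, 1], [11/3, -2/3, -5/3]].
W = KD⁻¹ = [[-13, 2, -14], [36, -53, 15]] · [[-13/3, 1/3, 7/3], [-2, 0, 1], [11/3, -2/3, -5/3]] = [[1, 5, -5], [5, 2, 6]].

-5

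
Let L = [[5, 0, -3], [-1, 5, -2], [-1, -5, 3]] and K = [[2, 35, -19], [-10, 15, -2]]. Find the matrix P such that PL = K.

Since L sits to the right of P, P = KL⁻¹.
L has determinant -5; L⁻¹ = [[-1, -3, -3], [-1, -12/5, -13/5], [-2, -5, -5]].
P = KL⁻¹ = [[2, 35, -19], [-10, 15, -2]] · [[-1, -3, -3], [-1, -12/5, -13/5], [-2, -5, -5]] = [[1, 5, -2], [-1, 4, 1]].

P = [[1, 5, -2], [-1, 4, 1]]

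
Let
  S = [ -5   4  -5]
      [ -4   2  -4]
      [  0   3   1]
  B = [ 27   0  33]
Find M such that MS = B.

M = [[-3, -3, 6]]

S is on the right of M, so right-multiply by S⁻¹: M = BS⁻¹.
det S = 6; the adjugate gives S⁻¹ = [[7/3, -19/6, -1], [2/3, -5/6, 0], [-2, 5/2, 1]].
M = BS⁻¹ = [[27, 0, 33]] · [[7/3, -19/6, -1], [2/3, -5/6, 0], [-2, 5/2, 1]] = [[-3, -3, 6]].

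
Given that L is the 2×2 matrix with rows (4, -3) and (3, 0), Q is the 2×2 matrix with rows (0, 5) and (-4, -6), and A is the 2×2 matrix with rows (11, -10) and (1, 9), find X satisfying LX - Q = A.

LX = A + Q = [[11, -5], [-3, 3]].
L is on the left of X, so left-multiply by L⁻¹: X = L⁻¹(A + Q).
L has determinant 9; L⁻¹ = [[0, 1/3], [-1/3, 4/9]].
X = L⁻¹(A + Q) = [[-1, 1], [-5, 3]].

X = [[-1, 1], [-5, 3]]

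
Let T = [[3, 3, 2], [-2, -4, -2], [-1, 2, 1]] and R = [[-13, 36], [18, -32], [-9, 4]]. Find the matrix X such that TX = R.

X = [[0, 6], [-5, 2], [1, 6]]

T is on the left of X, so left-multiply by T⁻¹: X = T⁻¹R.
det T = -4; the adjugate gives T⁻¹ = [[0, -1/4, -1/2], [-1, -5/4, -1/2], [2, 9/4, 3/2]].
X = T⁻¹R = [[0, -1/4, -1/2], [-1, -5/4, -1/2], [2, 9/4, 3/2]] · [[-13, 36], [18, -32], [-9, 4]] = [[0, 6], [-5, 2], [1, 6]].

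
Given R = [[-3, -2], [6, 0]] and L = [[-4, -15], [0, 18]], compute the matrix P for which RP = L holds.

Since R multiplies P on the left, P = R⁻¹L.
R has determinant 12; R⁻¹ = [[0, 1/6], [-1/2, -1/4]].
P = R⁻¹L = [[0, 1/6], [-1/2, -1/4]] · [[-4, -15], [0, 18]] = [[0, 3], [2, 3]].

P = [[0, 3], [2, 3]]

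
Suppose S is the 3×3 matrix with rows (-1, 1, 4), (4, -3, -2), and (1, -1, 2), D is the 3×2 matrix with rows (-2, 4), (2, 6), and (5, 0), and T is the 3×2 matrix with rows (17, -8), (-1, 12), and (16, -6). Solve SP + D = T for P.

SP = T − D = [[19, -12], [-3, 6], [11, -6]].
Since S multiplies P on the left, P = S⁻¹(T − D).
det S = -6, so S⁻¹ = [[4/3, 1, -5/3], [5/3, 1, -7/3], [1/6, 0, 1/6]].
P = S⁻¹(T − D) = [[4, 0], [3, 0], [5, -3]].

P = [[4, 0], [3, 0], [5, -3]]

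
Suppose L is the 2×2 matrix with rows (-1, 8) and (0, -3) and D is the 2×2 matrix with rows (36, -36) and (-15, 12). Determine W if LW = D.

W = [[4, 4], [5, -4]]

Since L multiplies W on the left, W = L⁻¹D.
det L = 3, so L⁻¹ = [[-1, -8/3], [0, -1/3]].
W = L⁻¹D = [[-1, -8/3], [0, -1/3]] · [[36, -36], [-15, 12]] = [[4, 4], [5, -4]].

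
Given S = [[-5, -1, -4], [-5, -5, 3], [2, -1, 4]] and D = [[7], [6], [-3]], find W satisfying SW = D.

Since S multiplies W on the left, W = S⁻¹D.
det S = -1, so S⁻¹ = [[17, -8, 23], [-26, 12, -35], [-15, 7, -20]].
W = S⁻¹D = [[17, -8, 23], [-26, 12, -35], [-15, 7, -20]] · [[7], [6], [-3]] = [[2], [-5], [-3]].

W = [[2], [-5], [-3]]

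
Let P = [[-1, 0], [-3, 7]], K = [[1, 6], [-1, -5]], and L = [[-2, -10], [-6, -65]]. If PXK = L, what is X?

Left-multiply by P⁻¹ and right-multiply by K⁻¹: X = P⁻¹LK⁻¹.
P has determinant -7; P⁻¹ = [[-1, 0], [-3/7, 1/7]].
det K = 1, so K⁻¹ = [[-5, -6], [1, 1]].
P⁻¹L = [[2, 10], [0, -5]].
X = (P⁻¹L)K⁻¹ = [[0, -2], [-5, -5]].

X = [[0, -2], [-5, -5]]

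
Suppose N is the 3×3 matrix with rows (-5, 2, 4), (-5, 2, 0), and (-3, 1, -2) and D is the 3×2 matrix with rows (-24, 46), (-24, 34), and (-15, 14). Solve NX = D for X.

N is on the left of X, so left-multiply by N⁻¹: X = N⁻¹D.
det N = 4, so N⁻¹ = [[-1, 2, -2], [-5/2, 11/2, -5], [1/4, -1/4, 0]].
X = N⁻¹D = [[-1, 2, -2], [-5/2, 11/2, -5], [1/4, -1/4, 0]] · [[-24, 46], [-24, 34], [-15, 14]] = [[6, -6], [3, 2], [0, 3]].

X = [[6, -6], [3, 2], [0, 3]]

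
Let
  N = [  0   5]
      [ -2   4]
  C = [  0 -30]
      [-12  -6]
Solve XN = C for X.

X = [[-6, 0], [-6, 6]]

N is on the right of X, so right-multiply by N⁻¹: X = CN⁻¹.
det N = 10; the adjugate gives N⁻¹ = [[2/5, -1/2], [1/5, 0]].
X = CN⁻¹ = [[0, -30], [-12, -6]] · [[2/5, -1/2], [1/5, 0]] = [[-6, 0], [-6, 6]].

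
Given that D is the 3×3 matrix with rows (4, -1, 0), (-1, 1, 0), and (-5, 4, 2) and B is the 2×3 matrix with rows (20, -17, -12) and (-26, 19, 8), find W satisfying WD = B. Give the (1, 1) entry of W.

-1

D is on the right of W, so right-multiply by D⁻¹: W = BD⁻¹.
det D = 6; the adjugate gives D⁻¹ = [[1/3, 1/3, 0], [1/3, 4/3, 0], [1/6, -11/6, 1/2]].
W = BD⁻¹ = [[20, -17, -12], [-26, 19, 8]] · [[1/3, 1/3, 0], [1/3, 4/3, 0], [1/6, -11/6, 1/2]] = [[-1, 6, -6], [-1, 2, 4]].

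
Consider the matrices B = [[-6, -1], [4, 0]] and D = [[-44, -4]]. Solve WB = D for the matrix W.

B is on the right of W, so right-multiply by B⁻¹: W = DB⁻¹.
B has determinant 4; B⁻¹ = [[0, 1/4], [-1, -3/2]].
W = DB⁻¹ = [[-44, -4]] · [[0, 1/4], [-1, -3/2]] = [[4, -5]].

W = [[4, -5]]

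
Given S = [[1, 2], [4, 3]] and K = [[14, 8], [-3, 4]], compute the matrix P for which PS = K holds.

P = [[-2, 4], [5, -2]]

S is on the right of P, so right-multiply by S⁻¹: P = KS⁻¹.
S has determinant -5; S⁻¹ = [[-3/5, 2/5], [4/5, -1/5]].
P = KS⁻¹ = [[14, 8], [-3, 4]] · [[-3/5, 2/5], [4/5, -1/5]] = [[-2, 4], [5, -2]].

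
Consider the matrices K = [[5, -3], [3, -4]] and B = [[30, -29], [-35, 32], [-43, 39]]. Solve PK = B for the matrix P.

K is on the right of P, so right-multiply by K⁻¹: P = BK⁻¹.
det K = -11, so K⁻¹ = [[4/11, -3/11], [3/11, -5/11]].
P = BK⁻¹ = [[30, -29], [-35, 32], [-43, 39]] · [[4/11, -3/11], [3/11, -5/11]] = [[3, 5], [-4, -5], [-5, -6]].

P = [[3, 5], [-4, -5], [-5, -6]]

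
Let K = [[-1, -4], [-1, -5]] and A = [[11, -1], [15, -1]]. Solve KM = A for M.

Left-multiplying both sides by K⁻¹ gives M = K⁻¹A.
det K = 1; the adjugate gives K⁻¹ = [[-5, 4], [1, -1]].
M = K⁻¹A = [[-5, 4], [1, -1]] · [[11, -1], [15, -1]] = [[5, 1], [-4, 0]].

M = [[5, 1], [-4, 0]]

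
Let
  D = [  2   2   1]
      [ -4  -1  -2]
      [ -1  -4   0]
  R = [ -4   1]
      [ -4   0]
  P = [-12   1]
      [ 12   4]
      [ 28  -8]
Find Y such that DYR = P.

Y = [[0, 3], [2, -1], [-3, -2]]

Y = D⁻¹PR⁻¹ (apply D⁻¹ on the left and R⁻¹ on the right).
D has determinant 3; D⁻¹ = [[-8/3, -4/3, -1], [2/3, 1/3, 0], [5, 2, 2]].
det R = 4; the adjugate gives R⁻¹ = [[0, -1/4], [1, -1]].
D⁻¹P = [[-12, 0], [-4, 2], [20, -3]].
Y = (D⁻¹P)R⁻¹ = [[0, 3], [2, -1], [-3, -2]].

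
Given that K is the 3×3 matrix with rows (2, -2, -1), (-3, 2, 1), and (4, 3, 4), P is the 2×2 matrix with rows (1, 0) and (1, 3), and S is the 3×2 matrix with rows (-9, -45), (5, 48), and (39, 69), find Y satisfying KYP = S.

Y = [[5, -1], [4, 5], [-4, 3]]

Y = K⁻¹SP⁻¹ (apply K⁻¹ on the left and P⁻¹ on the right).
det K = -5; the adjugate gives K⁻¹ = [[-1, -1, 0], [-16/5, -12/5, -1/5], [17/5, 14/5, 2/5]].
det P = 3, so P⁻¹ = [[1, 0], [-1/3, 1/3]].
K⁻¹S = [[4, -3], [9, 15], [-1, 9]].
Y = (K⁻¹S)P⁻¹ = [[5, -1], [4, 5], [-4, 3]].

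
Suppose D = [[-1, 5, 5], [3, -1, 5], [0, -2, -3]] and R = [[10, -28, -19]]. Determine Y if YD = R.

D is on the right of Y, so right-multiply by D⁻¹: Y = RD⁻¹.
det D = 2, so D⁻¹ = [[13/2, 5/2, 15], [9/2, 3/2, 10], [-3, -1, -7]].
Y = RD⁻¹ = [[10, -28, -19]] · [[13/2, 5/2, 15], [9/2, 3/2, 10], [-3, -1, -7]] = [[-4, 2, 3]].

Y = [[-4, 2, 3]]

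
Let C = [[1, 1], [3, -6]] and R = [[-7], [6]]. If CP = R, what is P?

Since C multiplies P on the left, P = C⁻¹R.
det C = -9; the adjugate gives C⁻¹ = [[2/3, 1/9], [1/3, -1/9]].
P = C⁻¹R = [[2/3, 1/9], [1/3, -1/9]] · [[-7], [6]] = [[-4], [-3]].

P = [[-4], [-3]]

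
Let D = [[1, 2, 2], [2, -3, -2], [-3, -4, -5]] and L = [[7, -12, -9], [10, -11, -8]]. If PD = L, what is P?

P = [[2, 4, 1], [6, 5, 2]]

Since D sits to the right of P, P = LD⁻¹.
D has determinant 5; D⁻¹ = [[7/5, 2/5, 2/5], [16/5, 1/5, 6/5], [-17/5, -2/5, -7/5]].
P = LD⁻¹ = [[7, -12, -9], [10, -11, -8]] · [[7/5, 2/5, 2/5], [16/5, 1/5, 6/5], [-17/5, -2/5, -7/5]] = [[2, 4, 1], [6, 5, 2]].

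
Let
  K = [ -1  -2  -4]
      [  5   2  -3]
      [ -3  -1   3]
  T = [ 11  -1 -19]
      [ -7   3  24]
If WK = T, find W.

Right-multiplying both sides by K⁻¹ gives W = TK⁻¹.
det K = 5; the adjugate gives K⁻¹ = [[3/5, 2, 14/5], [-6/5, -3, -23/5], [1/5, 1, 8/5]].
W = TK⁻¹ = [[11, -1, -19], [-7, 3, 24]] · [[3/5, 2, 14/5], [-6/5, -3, -23/5], [1/5, 1, 8/5]] = [[4, 6, 5], [-3, 1, 5]].

W = [[4, 6, 5], [-3, 1, 5]]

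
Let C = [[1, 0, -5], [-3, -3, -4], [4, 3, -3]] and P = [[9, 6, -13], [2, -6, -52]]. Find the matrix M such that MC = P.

M = [[0, 1, 3], [6, 4, 2]]

Right-multiplying both sides by C⁻¹ gives M = PC⁻¹.
det C = 6, so C⁻¹ = [[7/2, -5/2, -5/2], [-25/6, 17/6, 19/6], [1/2, -1/2, -1/2]].
M = PC⁻¹ = [[9, 6, -13], [2, -6, -52]] · [[7/2, -5/2, -5/2], [-25/6, 17/6, 19/6], [1/2, -1/2, -1/2]] = [[0, 1, 3], [6, 4, 2]].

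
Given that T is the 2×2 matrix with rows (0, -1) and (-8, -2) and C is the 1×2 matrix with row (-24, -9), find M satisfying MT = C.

M = [[3, 3]]

T is on the right of M, so right-multiply by T⁻¹: M = CT⁻¹.
T has determinant -8; T⁻¹ = [[1/4, -1/8], [-1, 0]].
M = CT⁻¹ = [[-24, -9]] · [[1/4, -1/8], [-1, 0]] = [[3, 3]].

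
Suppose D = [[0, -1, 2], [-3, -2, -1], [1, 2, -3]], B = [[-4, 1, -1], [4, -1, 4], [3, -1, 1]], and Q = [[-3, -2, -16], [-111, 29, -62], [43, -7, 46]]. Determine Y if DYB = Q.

Isolating Y: multiply by D⁻¹ from the left and B⁻¹ from the right, so Y = D⁻¹QB⁻¹.
D has determinant 2; D⁻¹ = [[4, 1/2, 5/2], [-5, -1, -3], [-2, -1/2, -3/2]].
det B = -3, so B⁻¹ = [[-1, 0, -1], [-8/3, 1/3, -4], [1/3, 1/3, 0]].
D⁻¹Q = [[40, -11, 20], [-3, 2, 4], [-3, 0, -6]].
Y = (D⁻¹Q)B⁻¹ = [[-4, 3, 4], [-1, 2, -5], [1, -2, 3]].

Y = [[-4, 3, 4], [-1, 2, -5], [1, -2, 3]]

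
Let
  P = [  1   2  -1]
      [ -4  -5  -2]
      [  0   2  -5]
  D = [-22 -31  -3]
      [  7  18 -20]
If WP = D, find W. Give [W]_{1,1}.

-2

P is on the right of W, so right-multiply by P⁻¹: W = DP⁻¹.
det P = -3, so P⁻¹ = [[-29/3, -8/3, 3], [20/3, 5/3, -2], [8/3, 2/3, -1]].
W = DP⁻¹ = [[-22, -31, -3], [7, 18, -20]] · [[-29/3, -8/3, 3], [20/3, 5/3, -2], [8/3, 2/3, -1]] = [[-2, 5, -1], [-1, -2, 5]].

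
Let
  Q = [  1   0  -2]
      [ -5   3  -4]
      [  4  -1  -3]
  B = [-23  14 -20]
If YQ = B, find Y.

Y = [[5, 4, -2]]

Since Q sits to the right of Y, Y = BQ⁻¹.
det Q = 1, so Q⁻¹ = [[-13, 2, 6], [-31, 5, 14], [-7, 1, 3]].
Y = BQ⁻¹ = [[-23, 14, -20]] · [[-13, 2, 6], [-31, 5, 14], [-7, 1, 3]] = [[5, 4, -2]].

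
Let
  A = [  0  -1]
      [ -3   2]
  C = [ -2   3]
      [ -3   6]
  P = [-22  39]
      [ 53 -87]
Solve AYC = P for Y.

Y = [[3, -1], [-5, -4]]

Y = A⁻¹PC⁻¹ (apply A⁻¹ on the left and C⁻¹ on the right).
det A = -3; the adjugate gives A⁻¹ = [[-2/3, -1/3], [-1, 0]].
det C = -3, so C⁻¹ = [[-2, 1], [-1, 2/3]].
A⁻¹P = [[-3, 3], [22, -39]].
Y = (A⁻¹P)C⁻¹ = [[3, -1], [-5, -4]].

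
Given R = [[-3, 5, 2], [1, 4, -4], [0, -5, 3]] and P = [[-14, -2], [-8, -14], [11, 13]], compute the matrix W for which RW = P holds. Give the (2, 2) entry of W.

Since R multiplies W on the left, W = R⁻¹P.
R has determinant -1; R⁻¹ = [[8, 25, 28], [3, 9, 10], [5, 15, 17]].
W = R⁻¹P = [[8, 25, 28], [3, 9, 10], [5, 15, 17]] · [[-14, -2], [-8, -14], [11, 13]] = [[-4, -2], [-4, -2], [-3, 1]].

-2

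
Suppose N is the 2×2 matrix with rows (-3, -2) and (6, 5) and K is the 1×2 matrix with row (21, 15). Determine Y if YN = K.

Since N sits to the right of Y, Y = KN⁻¹.
N has determinant -3; N⁻¹ = [[-5/3, -2/3], [2, 1]].
Y = KN⁻¹ = [[21, 15]] · [[-5/3, -2/3], [2, 1]] = [[-5, 1]].

Y = [[-5, 1]]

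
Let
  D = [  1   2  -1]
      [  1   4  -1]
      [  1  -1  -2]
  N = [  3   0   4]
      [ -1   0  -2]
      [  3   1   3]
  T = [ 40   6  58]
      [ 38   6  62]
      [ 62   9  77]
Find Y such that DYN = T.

Y = [[4, -2, 3], [-2, -5, 0], [-2, 4, -3]]

Y = D⁻¹TN⁻¹ (apply D⁻¹ on the left and N⁻¹ on the right).
det D = -2; the adjugate gives D⁻¹ = [[9/2, -5/2, -1], [-1/2, 1/2, 0], [5/2, -3/2, -1]].
N has determinant 2; N⁻¹ = [[1, 2, 0], [-3/2, -3/2, 1], [-1/2, -3/2, 0]].
D⁻¹T = [[23, 3, 29], [-1, 0, 2], [-19, -3, -25]].
Y = (D⁻¹T)N⁻¹ = [[4, -2, 3], [-2, -5, 0], [-2, 4, -3]].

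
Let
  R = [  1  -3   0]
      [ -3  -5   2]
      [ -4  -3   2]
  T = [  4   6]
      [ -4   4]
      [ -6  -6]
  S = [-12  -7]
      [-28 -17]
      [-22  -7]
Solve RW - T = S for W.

W = [[4, 2], [4, 1], [0, -1]]

RW = S + T = [[-8, -1], [-32, -13], [-28, -13]].
R is on the left of W, so left-multiply by R⁻¹: W = R⁻¹(S + T).
det R = 2, so R⁻¹ = [[-2, 3, -3], [-1, 1, -1], [-11/2, 15/2, -7]].
W = R⁻¹(S + T) = [[4, 2], [4, 1], [0, -1]].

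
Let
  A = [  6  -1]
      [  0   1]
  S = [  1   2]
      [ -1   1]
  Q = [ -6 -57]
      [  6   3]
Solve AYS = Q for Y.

Isolating Y: multiply by A⁻¹ from the left and S⁻¹ from the right, so Y = A⁻¹QS⁻¹.
det A = 6; the adjugate gives A⁻¹ = [[1/6, 1/6], [0, 1]].
det S = 3; the adjugate gives S⁻¹ = [[1/3, -2/3], [1/3, 1/3]].
A⁻¹Q = [[0, -9], [6, 3]].
Y = (A⁻¹Q)S⁻¹ = [[-3, -3], [3, -3]].

Y = [[-3, -3], [3, -3]]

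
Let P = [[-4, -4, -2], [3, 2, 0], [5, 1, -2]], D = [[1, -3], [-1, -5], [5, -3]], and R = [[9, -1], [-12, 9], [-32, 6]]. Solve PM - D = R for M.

PM = R + D = [[10, -4], [-13, 4], [-27, 3]].
P is on the left of M, so left-multiply by P⁻¹: M = P⁻¹(R + D).
P has determinant 6; P⁻¹ = [[-2/3, -5/3, 2/3], [1, 3, -1], [-7/6, -8/3, 2/3]].
M = P⁻¹(R + D) = [[-3, -2], [-2, 5], [5, -4]].

M = [[-3, -2], [-2, 5], [5, -4]]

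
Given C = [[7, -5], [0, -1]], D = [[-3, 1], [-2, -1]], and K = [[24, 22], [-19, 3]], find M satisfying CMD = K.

M = C⁻¹KD⁻¹ (apply C⁻¹ on the left and D⁻¹ on the right).
det C = -7, so C⁻¹ = [[1/7, -5/7], [0, -1]].
det D = 5; the adjugate gives D⁻¹ = [[-1/5, -1/5], [2/5, -3/5]].
C⁻¹K = [[17, 1], [19, -3]].
M = (C⁻¹K)D⁻¹ = [[-3, -4], [-5, -2]].

M = [[-3, -4], [-5, -2]]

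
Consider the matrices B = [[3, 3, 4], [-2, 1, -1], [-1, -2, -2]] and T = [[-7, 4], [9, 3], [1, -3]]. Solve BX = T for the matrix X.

Since B multiplies X on the left, X = B⁻¹T.
B has determinant -1; B⁻¹ = [[4, 2, 7], [3, 2, 5], [-5, -3, -9]].
X = B⁻¹T = [[4, 2, 7], [3, 2, 5], [-5, -3, -9]] · [[-7, 4], [9, 3], [1, -3]] = [[-3, 1], [2, 3], [-1, -2]].

X = [[-3, 1], [2, 3], [-1, -2]]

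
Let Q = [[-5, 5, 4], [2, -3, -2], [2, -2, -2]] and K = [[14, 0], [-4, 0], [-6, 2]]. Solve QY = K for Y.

Y = [[-4, -2], [-2, 2], [1, -5]]

Q is on the left of Y, so left-multiply by Q⁻¹: Y = Q⁻¹K.
det Q = -2; the adjugate gives Q⁻¹ = [[-1, -1, -1], [0, -1, 1], [-1, 0, -5/2]].
Y = Q⁻¹K = [[-1, -1, -1], [0, -1, 1], [-1, 0, -5/2]] · [[14, 0], [-4, 0], [-6, 2]] = [[-4, -2], [-2, 2], [1, -5]].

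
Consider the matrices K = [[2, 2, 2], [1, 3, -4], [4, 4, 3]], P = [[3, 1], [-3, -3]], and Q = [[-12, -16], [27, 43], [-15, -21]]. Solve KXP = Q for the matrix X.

X = K⁻¹QP⁻¹ (apply K⁻¹ on the left and P⁻¹ on the right).
K has determinant -4; K⁻¹ = [[-25/4, -1/2, 7/2], [19/4, 1/2, -5/2], [2, 0, -1]].
det P = -6, so P⁻¹ = [[1/2, 1/6], [-1/2, -1/2]].
K⁻¹Q = [[9, 5], [-6, -2], [-9, -11]].
X = (K⁻¹Q)P⁻¹ = [[2, -1], [-2, 0], [1, 4]].

X = [[2, -1], [-2, 0], [1, 4]]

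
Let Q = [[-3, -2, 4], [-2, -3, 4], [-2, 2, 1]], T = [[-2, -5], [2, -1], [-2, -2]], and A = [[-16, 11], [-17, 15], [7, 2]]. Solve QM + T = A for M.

QM = A − T = [[-14, 16], [-19, 16], [9, 4]].
Left-multiplying both sides by Q⁻¹ gives M = Q⁻¹(A − T).
det Q = 5; the adjugate gives Q⁻¹ = [[-11/5, 2, 4/5], [-6/5, 1, 4/5], [-2, 2, 1]].
M = Q⁻¹(A − T) = [[0, 0], [5, 0], [-1, 4]].

M = [[0, 0], [5, 0], [-1, 4]]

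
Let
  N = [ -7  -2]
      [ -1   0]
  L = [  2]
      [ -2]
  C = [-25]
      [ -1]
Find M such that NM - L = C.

NM = C + L = [[-23], [-3]].
Since N multiplies M on the left, M = N⁻¹(C + L).
det N = -2, so N⁻¹ = [[0, -1], [-1/2, 7/2]].
M = N⁻¹(C + L) = [[3], [1]].

M = [[3], [1]]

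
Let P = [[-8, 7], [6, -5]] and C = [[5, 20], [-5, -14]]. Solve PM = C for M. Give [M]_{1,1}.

Since P multiplies M on the left, M = P⁻¹C.
det P = -2; the adjugate gives P⁻¹ = [[5/2, 7/2], [3, 4]].
M = P⁻¹C = [[5/2, 7/2], [3, 4]] · [[5, 20], [-5, -14]] = [[-5, 1], [-5, 4]].

-5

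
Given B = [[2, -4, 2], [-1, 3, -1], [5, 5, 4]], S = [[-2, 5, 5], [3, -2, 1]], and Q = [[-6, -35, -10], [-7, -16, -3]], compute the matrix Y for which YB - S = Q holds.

YB = Q + S = [[-8, -30, -5], [-4, -18, -2]].
Since B sits to the right of Y, Y = (Q + S)B⁻¹.
B has determinant -2; B⁻¹ = [[-17/2, -13, 1], [1/2, 1, 0], [10, 15, -1]].
Y = (Q + S)B⁻¹ = [[3, -1, -3], [5, 4, -2]].

Y = [[3, -1, -3], [5, 4, -2]]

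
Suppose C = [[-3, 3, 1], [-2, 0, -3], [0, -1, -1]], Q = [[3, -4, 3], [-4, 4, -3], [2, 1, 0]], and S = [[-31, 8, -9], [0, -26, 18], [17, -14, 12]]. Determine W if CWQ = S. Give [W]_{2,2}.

5

Isolating W: multiply by C⁻¹ from the left and Q⁻¹ from the right, so W = C⁻¹SQ⁻¹.
det C = 5, so C⁻¹ = [[-3/5, 2/5, -9/5], [-2/5, 3/5, -11/5], [2/5, -3/5, 6/5]].
Q has determinant -3; Q⁻¹ = [[-1, -1, 0], [2, 2, 1], [4, 11/3, 4/3]].
C⁻¹S = [[-12, 10, -9], [-25, 12, -12], [8, 2, 0]].
W = (C⁻¹S)Q⁻¹ = [[-4, -1, -2], [1, 5, -4], [-4, -4, 2]].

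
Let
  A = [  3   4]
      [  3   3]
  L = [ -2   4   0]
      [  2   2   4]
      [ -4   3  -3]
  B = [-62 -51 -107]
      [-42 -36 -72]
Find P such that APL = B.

P = A⁻¹BL⁻¹ (apply A⁻¹ on the left and L⁻¹ on the right).
det A = -3; the adjugate gives A⁻¹ = [[-1, 4/3], [1, -1]].
L has determinant -4; L⁻¹ = [[9/2, -3, -4], [5/2, -3/2, -2], [-7/2, 5/2, 3]].
A⁻¹B = [[6, 3, 11], [-20, -15, -35]].
P = (A⁻¹B)L⁻¹ = [[-4, 5, 3], [-5, -5, 5]].

P = [[-4, 5, 3], [-5, -5, 5]]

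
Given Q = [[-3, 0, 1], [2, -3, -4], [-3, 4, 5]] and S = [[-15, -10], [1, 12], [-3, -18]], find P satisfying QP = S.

Left-multiplying both sides by Q⁻¹ gives P = Q⁻¹S.
Q has determinant -4; Q⁻¹ = [[-1/4, -1, -3/4], [-1/2, 3, 5/2], [1/4, -3, -9/4]].
P = Q⁻¹S = [[-1/4, -1, -3/4], [-1/2, 3, 5/2], [1/4, -3, -9/4]] · [[-15, -10], [1, 12], [-3, -18]] = [[5, 4], [3, -4], [0, 2]].

P = [[5, 4], [3, -4], [0, 2]]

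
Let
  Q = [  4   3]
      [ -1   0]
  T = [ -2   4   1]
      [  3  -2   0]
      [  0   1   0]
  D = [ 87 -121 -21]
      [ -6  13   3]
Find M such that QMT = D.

M = [[-3, 0, -1], [-3, 5, -1]]

Isolating M: multiply by Q⁻¹ from the left and T⁻¹ from the right, so M = Q⁻¹DT⁻¹.
det Q = 3, so Q⁻¹ = [[0, -1], [1/3, 4/3]].
det T = 3, so T⁻¹ = [[0, 1/3, 2/3], [0, 0, 1], [1, 2/3, -8/3]].
Q⁻¹D = [[6, -13, -3], [21, -23, -3]].
M = (Q⁻¹D)T⁻¹ = [[-3, 0, -1], [-3, 5, -1]].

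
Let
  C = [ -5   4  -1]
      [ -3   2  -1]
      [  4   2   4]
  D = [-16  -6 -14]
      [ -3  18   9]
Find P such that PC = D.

C is on the right of P, so right-multiply by C⁻¹: P = DC⁻¹.
det C = -4, so C⁻¹ = [[-5/2, 9/2, 1/2], [-2, 4, 1/2], [7/2, -13/2, -1/2]].
P = DC⁻¹ = [[-16, -6, -14], [-3, 18, 9]] · [[-5/2, 9/2, 1/2], [-2, 4, 1/2], [7/2, -13/2, -1/2]] = [[3, -5, -4], [3, 0, 3]].

P = [[3, -5, -4], [3, 0, 3]]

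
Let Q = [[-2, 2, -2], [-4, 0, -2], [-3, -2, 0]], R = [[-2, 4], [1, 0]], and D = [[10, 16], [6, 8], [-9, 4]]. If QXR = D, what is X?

X = [[-3, -1], [4, 5], [5, -3]]

Left-multiply by Q⁻¹ and right-multiply by R⁻¹: X = Q⁻¹DR⁻¹.
det Q = 4, so Q⁻¹ = [[-1, 1, -1], [3/2, -3/2, 1], [2, -5/2, 2]].
det R = -4; the adjugate gives R⁻¹ = [[0, 1], [1/4, 1/2]].
Q⁻¹D = [[5, -12], [-3, 16], [-13, 20]].
X = (Q⁻¹D)R⁻¹ = [[-3, -1], [4, 5], [5, -3]].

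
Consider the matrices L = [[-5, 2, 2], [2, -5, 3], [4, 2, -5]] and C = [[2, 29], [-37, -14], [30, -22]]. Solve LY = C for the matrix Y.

Y = [[0, -1], [5, 6], [-4, 6]]

Since L multiplies Y on the left, Y = L⁻¹C.
L has determinant -3; L⁻¹ = [[-19/3, -14/3, -16/3], [-22/3, -17/3, -19/3], [-8, -6, -7]].
Y = L⁻¹C = [[-19/3, -14/3, -16/3], [-22/3, -17/3, -19/3], [-8, -6, -7]] · [[2, 29], [-37, -14], [30, -22]] = [[0, -1], [5, 6], [-4, 6]].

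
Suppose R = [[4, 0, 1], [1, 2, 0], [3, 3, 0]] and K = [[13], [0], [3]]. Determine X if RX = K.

X = [[2], [-1], [5]]

Since R multiplies X on the left, X = R⁻¹K.
det R = -3, so R⁻¹ = [[0, -1, 2/3], [0, 1, -1/3], [1, 4, -8/3]].
X = R⁻¹K = [[0, -1, 2/3], [0, 1, -1/3], [1, 4, -8/3]] · [[13], [0], [3]] = [[2], [-1], [5]].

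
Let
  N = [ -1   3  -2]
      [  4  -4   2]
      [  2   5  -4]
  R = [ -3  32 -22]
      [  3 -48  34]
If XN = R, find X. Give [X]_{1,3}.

5

Right-multiplying both sides by N⁻¹ gives X = RN⁻¹.
det N = -2; the adjugate gives N⁻¹ = [[-3, -1, 1], [-10, -4, 3], [-14, -11/2, 4]].
X = RN⁻¹ = [[-3, 32, -22], [3, -48, 34]] · [[-3, -1, 1], [-10, -4, 3], [-14, -11/2, 4]] = [[-3, -4, 5], [-5, 2, -5]].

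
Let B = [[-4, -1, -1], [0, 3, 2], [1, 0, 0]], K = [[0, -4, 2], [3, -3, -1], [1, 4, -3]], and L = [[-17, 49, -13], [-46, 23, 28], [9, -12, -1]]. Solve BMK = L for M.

M = B⁻¹LK⁻¹ (apply B⁻¹ on the left and K⁻¹ on the right).
B has determinant 1; B⁻¹ = [[0, 0, 1], [2, 1, 8], [-3, -1, -12]].
K has determinant -2; K⁻¹ = [[-13/2, 2, -5], [-4, 1, -3], [-15/2, 2, -6]].
B⁻¹L = [[9, -12, -1], [-8, 25, -6], [-11, -26, 23]].
M = (B⁻¹L)K⁻¹ = [[-3, 4, -3], [-3, -3, 1], [3, -2, -5]].

M = [[-3, 4, -3], [-3, -3, 1], [3, -2, -5]]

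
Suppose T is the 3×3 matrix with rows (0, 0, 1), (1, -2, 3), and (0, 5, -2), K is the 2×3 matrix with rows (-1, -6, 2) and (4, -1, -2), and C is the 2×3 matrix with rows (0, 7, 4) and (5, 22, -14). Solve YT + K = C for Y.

YT = C − K = [[1, 13, 2], [1, 23, -12]].
T is on the right of Y, so right-multiply by T⁻¹: Y = (C − K)T⁻¹.
det T = 5, so T⁻¹ = [[-11/5, 1, 2/5], [2/5, 0, 1/5], [1, 0, 0]].
Y = (C − K)T⁻¹ = [[5, 1, 3], [-5, 1, 5]].

Y = [[5, 1, 3], [-5, 1, 5]]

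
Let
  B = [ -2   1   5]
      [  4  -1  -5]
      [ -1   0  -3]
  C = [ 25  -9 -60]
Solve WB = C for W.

Since B sits to the right of W, W = CB⁻¹.
B has determinant 6; B⁻¹ = [[1/2, 1/2, 0], [17/6, 11/6, 5/3], [-1/6, -1/6, -1/3]].
W = CB⁻¹ = [[25, -9, -60]] · [[1/2, 1/2, 0], [17/6, 11/6, 5/3], [-1/6, -1/6, -1/3]] = [[-3, 6, 5]].

W = [[-3, 6, 5]]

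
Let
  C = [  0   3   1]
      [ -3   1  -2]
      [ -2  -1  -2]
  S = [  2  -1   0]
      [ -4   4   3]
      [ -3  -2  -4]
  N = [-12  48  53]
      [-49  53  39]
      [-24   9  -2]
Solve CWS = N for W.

Left-multiply by C⁻¹ and right-multiply by S⁻¹: W = C⁻¹NS⁻¹.
det C = -1, so C⁻¹ = [[4, -5, 7], [2, -2, 3], [-5, 6, -9]].
det S = 5; the adjugate gives S⁻¹ = [[-2, -4/5, -3/5], [-5, -8/5, -6/5], [4, 7/5, 4/5]].
C⁻¹N = [[29, -10, 3], [2, 17, 22], [-18, -3, -13]].
W = (C⁻¹N)S⁻¹ = [[4, -3, -3], [-1, 2, -4], [-1, 1, 4]].

W = [[4, -3, -3], [-1, 2, -4], [-1, 1, 4]]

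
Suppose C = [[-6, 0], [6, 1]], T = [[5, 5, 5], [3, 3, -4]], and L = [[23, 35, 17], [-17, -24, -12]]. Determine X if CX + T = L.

X = [[-3, -5, -2], [-2, 3, 4]]

CX = L − T = [[18, 30, 12], [-20, -27, -8]].
Since C multiplies X on the left, X = C⁻¹(L − T).
det C = -6, so C⁻¹ = [[-1/6, 0], [1, 1]].
X = C⁻¹(L − T) = [[-3, -5, -2], [-2, 3, 4]].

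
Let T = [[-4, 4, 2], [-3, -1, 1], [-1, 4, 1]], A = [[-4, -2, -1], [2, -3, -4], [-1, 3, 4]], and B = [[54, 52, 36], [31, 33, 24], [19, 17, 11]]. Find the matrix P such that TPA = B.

P = T⁻¹BA⁻¹ (apply T⁻¹ on the left and A⁻¹ on the right).
det T = 2, so T⁻¹ = [[-5/2, 2, 3], [1, -1, -1], [-13/2, 6, 8]].
det A = 5; the adjugate gives A⁻¹ = [[0, 1, 1], [-4/5, -17/5, -18/5], [3/5, 14/5, 16/5]].
T⁻¹B = [[-16, -13, -9], [4, 2, 1], [-13, -4, -2]].
P = (T⁻¹B)A⁻¹ = [[5, 3, 2], [-1, 0, 0], [2, -5, -5]].

P = [[5, 3, 2], [-1, 0, 0], [2, -5, -5]]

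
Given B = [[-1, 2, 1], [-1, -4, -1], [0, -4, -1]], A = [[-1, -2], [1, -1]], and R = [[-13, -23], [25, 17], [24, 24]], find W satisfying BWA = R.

Left-multiply by B⁻¹ and right-multiply by A⁻¹: W = B⁻¹RA⁻¹.
B has determinant 2; B⁻¹ = [[0, -1, 1], [-1/2, 1/2, -1], [2, -2, 3]].
A has determinant 3; A⁻¹ = [[-1/3, 2/3], [-1/3, -1/3]].
B⁻¹R = [[-1, 7], [-5, -4], [-4, -8]].
W = (B⁻¹R)A⁻¹ = [[-2, -3], [3, -2], [4, 0]].

W = [[-2, -3], [3, -2], [4, 0]]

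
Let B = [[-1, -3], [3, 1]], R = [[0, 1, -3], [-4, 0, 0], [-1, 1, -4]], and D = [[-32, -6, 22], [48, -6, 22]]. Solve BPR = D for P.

P = B⁻¹DR⁻¹ (apply B⁻¹ on the left and R⁻¹ on the right).
B has determinant 8; B⁻¹ = [[1/8, 3/8], [-3/8, -1/8]].
det R = -4, so R⁻¹ = [[0, -1/4, 0], [4, 3/4, -3], [1, 1/4, -1]].
B⁻¹D = [[14, -3, 11], [6, 3, -11]].
P = (B⁻¹D)R⁻¹ = [[-1, -3, -2], [1, -2, 2]].

P = [[-1, -3, -2], [1, -2, 2]]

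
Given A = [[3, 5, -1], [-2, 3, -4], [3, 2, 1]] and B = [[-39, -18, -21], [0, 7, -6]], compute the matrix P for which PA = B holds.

P = [[-6, 6, -3], [-2, 3, 4]]

A is on the right of P, so right-multiply by A⁻¹: P = BA⁻¹.
A has determinant -4; A⁻¹ = [[-11/4, 7/4, 17/4], [5/2, -3/2, -7/2], [13/4, -9/4, -19/4]].
P = BA⁻¹ = [[-39, -18, -21], [0, 7, -6]] · [[-11/4, 7/4, 17/4], [5/2, -3/2, -7/2], [13/4, -9/4, -19/4]] = [[-6, 6, -3], [-2, 3, 4]].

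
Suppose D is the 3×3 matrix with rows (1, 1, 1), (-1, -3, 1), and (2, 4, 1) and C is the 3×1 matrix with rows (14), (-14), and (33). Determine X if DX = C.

X = [[4], [5], [5]]

D is on the left of X, so left-multiply by D⁻¹: X = D⁻¹C.
D has determinant -2; D⁻¹ = [[7/2, -3/2, -2], [-3/2, 1/2, 1], [-1, 1, 1]].
X = D⁻¹C = [[7/2, -3/2, -2], [-3/2, 1/2, 1], [-1, 1, 1]] · [[14], [-14], [33]] = [[4], [5], [5]].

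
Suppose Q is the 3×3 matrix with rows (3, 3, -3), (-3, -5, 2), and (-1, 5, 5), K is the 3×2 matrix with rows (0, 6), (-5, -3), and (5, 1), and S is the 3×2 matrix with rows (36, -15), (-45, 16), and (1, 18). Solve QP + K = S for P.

P = [[4, -2], [4, -1], [-4, 4]]

QP = S − K = [[36, -21], [-40, 19], [-4, 17]].
Left-multiplying both sides by Q⁻¹ gives P = Q⁻¹(S − K).
det Q = -6; the adjugate gives Q⁻¹ = [[35/6, 5, 3/2], [-13/6, -2, -1/2], [10/3, 3, 1]].
P = Q⁻¹(S − K) = [[4, -2], [4, -1], [-4, 4]].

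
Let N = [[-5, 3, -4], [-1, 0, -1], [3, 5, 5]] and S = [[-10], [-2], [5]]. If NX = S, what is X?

X = [[5], [1], [-3]]

Since N multiplies X on the left, X = N⁻¹S.
det N = 1; the adjugate gives N⁻¹ = [[5, -35, -3], [2, -13, -1], [-5, 34, 3]].
X = N⁻¹S = [[5, -35, -3], [2, -13, -1], [-5, 34, 3]] · [[-10], [-2], [5]] = [[5], [1], [-3]].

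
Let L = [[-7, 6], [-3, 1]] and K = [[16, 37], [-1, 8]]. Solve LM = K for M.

M = [[2, -1], [5, 5]]

L is on the left of M, so left-multiply by L⁻¹: M = L⁻¹K.
det L = 11, so L⁻¹ = [[1/11, -6/11], [3/11, -7/11]].
M = L⁻¹K = [[1/11, -6/11], [3/11, -7/11]] · [[16, 37], [-1, 8]] = [[2, -1], [5, 5]].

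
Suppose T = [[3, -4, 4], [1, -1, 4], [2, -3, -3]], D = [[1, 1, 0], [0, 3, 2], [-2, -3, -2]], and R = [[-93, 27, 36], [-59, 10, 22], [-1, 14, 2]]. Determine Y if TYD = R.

Isolating Y: multiply by T⁻¹ from the left and D⁻¹ from the right, so Y = T⁻¹RD⁻¹.
det T = -3; the adjugate gives T⁻¹ = [[-5, 8, 4], [-11/3, 17/3, 8/3], [1/3, -1/3, -1/3]].
D has determinant -4; D⁻¹ = [[0, -1/2, -1/2], [1, 1/2, 1/2], [-3/2, -1/4, -3/4]].
T⁻¹R = [[-11, 1, 4], [4, -5, -2], [-11, 1, 4]].
Y = (T⁻¹R)D⁻¹ = [[-5, 5, 3], [-2, -4, -3], [-5, 5, 3]].

Y = [[-5, 5, 3], [-2, -4, -3], [-5, 5, 3]]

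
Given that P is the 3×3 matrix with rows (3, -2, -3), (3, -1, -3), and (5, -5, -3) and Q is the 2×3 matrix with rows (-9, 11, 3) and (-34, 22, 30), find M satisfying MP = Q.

M = [[2, 0, -3], [-4, -4, -2]]

Right-multiplying both sides by P⁻¹ gives M = QP⁻¹.
det P = 6, so P⁻¹ = [[-2, 3/2, 1/2], [-1, 1, 0], [-5/3, 5/6, 1/2]].
M = QP⁻¹ = [[-9, 11, 3], [-34, 22, 30]] · [[-2, 3/2, 1/2], [-1, 1, 0], [-5/3, 5/6, 1/2]] = [[2, 0, -3], [-4, -4, -2]].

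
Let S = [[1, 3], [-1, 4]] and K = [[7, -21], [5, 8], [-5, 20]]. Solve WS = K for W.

W = [[1, -6], [4, -1], [0, 5]]

Since S sits to the right of W, W = KS⁻¹.
det S = 7; the adjugate gives S⁻¹ = [[4/7, -3/7], [1/7, 1/7]].
W = KS⁻¹ = [[7, -21], [5, 8], [-5, 20]] · [[4/7, -3/7], [1/7, 1/7]] = [[1, -6], [4, -1], [0, 5]].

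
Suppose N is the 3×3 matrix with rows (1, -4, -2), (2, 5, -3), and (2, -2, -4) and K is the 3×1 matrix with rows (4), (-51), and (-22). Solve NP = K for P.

Left-multiplying both sides by N⁻¹ gives P = N⁻¹K.
det N = -6; the adjugate gives N⁻¹ = [[13/3, 2, -11/3], [-1/3, 0, 1/6], [7/3, 1, -13/6]].
P = N⁻¹K = [[13/3, 2, -11/3], [-1/3, 0, 1/6], [7/3, 1, -13/6]] · [[4], [-51], [-22]] = [[-4], [-5], [6]].

P = [[-4], [-5], [6]]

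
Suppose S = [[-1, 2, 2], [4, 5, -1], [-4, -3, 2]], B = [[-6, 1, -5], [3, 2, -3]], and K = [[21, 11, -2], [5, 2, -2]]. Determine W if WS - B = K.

W = [[1, -1, -5], [0, -1, -3]]

WS = K + B = [[15, 12, -7], [8, 4, -5]].
Since S sits to the right of W, W = (K + B)S⁻¹.
S has determinant 1; S⁻¹ = [[7, -10, -12], [-4, 6, 7], [8, -11, -13]].
W = (K + B)S⁻¹ = [[1, -1, -5], [0, -1, -3]].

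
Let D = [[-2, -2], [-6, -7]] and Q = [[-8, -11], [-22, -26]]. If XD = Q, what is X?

D is on the right of X, so right-multiply by D⁻¹: X = QD⁻¹.
det D = 2; the adjugate gives D⁻¹ = [[-7/2, 1], [3, -1]].
X = QD⁻¹ = [[-8, -11], [-22, -26]] · [[-7/2, 1], [3, -1]] = [[-5, 3], [-1, 4]].

X = [[-5, 3], [-1, 4]]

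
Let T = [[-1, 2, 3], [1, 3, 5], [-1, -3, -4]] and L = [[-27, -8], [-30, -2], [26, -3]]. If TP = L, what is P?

Since T multiplies P on the left, P = T⁻¹L.
det T = -5, so T⁻¹ = [[-3/5, 1/5, -1/5], [1/5, -7/5, -8/5], [0, 1, 1]].
P = T⁻¹L = [[-3/5, 1/5, -1/5], [1/5, -7/5, -8/5], [0, 1, 1]] · [[-27, -8], [-30, -2], [26, -3]] = [[5, 5], [-5, 6], [-4, -5]].

P = [[5, 5], [-5, 6], [-4, -5]]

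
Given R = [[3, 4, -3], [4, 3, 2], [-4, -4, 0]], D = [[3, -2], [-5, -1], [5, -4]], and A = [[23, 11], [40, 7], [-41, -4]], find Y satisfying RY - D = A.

Y = [[4, 2], [5, 0], [2, -1]]

RY = A + D = [[26, 9], [35, 6], [-36, -8]].
R is on the left of Y, so left-multiply by R⁻¹: Y = R⁻¹(A + D).
det R = 4; the adjugate gives R⁻¹ = [[2, 3, 17/4], [-2, -3, -9/2], [-1, -1, -7/4]].
Y = R⁻¹(A + D) = [[4, 2], [5, 0], [2, -1]].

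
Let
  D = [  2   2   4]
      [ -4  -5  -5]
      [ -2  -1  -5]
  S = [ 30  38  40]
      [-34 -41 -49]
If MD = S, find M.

D is on the right of M, so right-multiply by D⁻¹: M = SD⁻¹.
D has determinant -4; D⁻¹ = [[-5, -3/2, -5/2], [5/2, 1/2, 3/2], [3/2, 1/2, 1/2]].
M = SD⁻¹ = [[30, 38, 40], [-34, -41, -49]] · [[-5, -3/2, -5/2], [5/2, 1/2, 3/2], [3/2, 1/2, 1/2]] = [[5, -6, 2], [-6, 6, -1]].

M = [[5, -6, 2], [-6, 6, -1]]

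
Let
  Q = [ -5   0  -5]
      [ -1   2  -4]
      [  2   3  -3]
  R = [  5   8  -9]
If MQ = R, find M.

Since Q sits to the right of M, M = RQ⁻¹.
det Q = 5, so Q⁻¹ = [[6/5, -3, 2], [-11/5, 5, -3], [-7/5, 3, -2]].
M = RQ⁻¹ = [[5, 8, -9]] · [[6/5, -3, 2], [-11/5, 5, -3], [-7/5, 3, -2]] = [[1, -2, 4]].

M = [[1, -2, 4]]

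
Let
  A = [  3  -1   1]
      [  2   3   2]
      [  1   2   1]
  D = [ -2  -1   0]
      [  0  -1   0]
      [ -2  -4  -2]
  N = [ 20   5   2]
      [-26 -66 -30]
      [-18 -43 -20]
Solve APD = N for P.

P = [[-4, 2, 2], [0, 0, 5], [3, 2, -2]]

Left-multiply by A⁻¹ and right-multiply by D⁻¹: P = A⁻¹ND⁻¹.
A has determinant -2; A⁻¹ = [[1/2, -3/2, 5/2], [0, -1, 2], [-1/2, 7/2, -11/2]].
det D = -4; the adjugate gives D⁻¹ = [[-1/2, 1/2, 0], [0, -1, 0], [1/2, 3/2, -1/2]].
A⁻¹N = [[4, -6, -4], [-10, -20, -10], [-2, 3, 4]].
P = (A⁻¹N)D⁻¹ = [[-4, 2, 2], [0, 0, 5], [3, 2, -2]].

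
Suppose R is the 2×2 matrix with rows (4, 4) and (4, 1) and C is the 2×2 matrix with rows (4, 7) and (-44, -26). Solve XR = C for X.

X = [[2, -1], [-5, -6]]

R is on the right of X, so right-multiply by R⁻¹: X = CR⁻¹.
R has determinant -12; R⁻¹ = [[-1/12, 1/3], [1/3, -1/3]].
X = CR⁻¹ = [[4, 7], [-44, -26]] · [[-1/12, 1/3], [1/3, -1/3]] = [[2, -1], [-5, -6]].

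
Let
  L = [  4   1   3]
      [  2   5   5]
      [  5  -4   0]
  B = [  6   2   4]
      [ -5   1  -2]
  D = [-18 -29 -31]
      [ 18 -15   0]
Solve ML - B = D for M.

ML = D + B = [[-12, -27, -27], [13, -14, -2]].
Since L sits to the right of M, M = (D + B)L⁻¹.
L has determinant 6; L⁻¹ = [[10/3, -2, -5/3], [25/6, -5/2, -7/3], [-11/2, 7/2, 3]].
M = (D + B)L⁻¹ = [[-4, -3, 2], [-4, 2, 5]].

M = [[-4, -3, 2], [-4, 2, 5]]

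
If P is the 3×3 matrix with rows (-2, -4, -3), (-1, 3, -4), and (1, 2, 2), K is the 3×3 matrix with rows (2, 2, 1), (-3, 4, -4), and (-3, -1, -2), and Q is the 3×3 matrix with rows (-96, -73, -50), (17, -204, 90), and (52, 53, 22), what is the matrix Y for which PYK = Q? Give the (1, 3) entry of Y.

Y = P⁻¹QK⁻¹ (apply P⁻¹ on the left and K⁻¹ on the right).
P has determinant -5; P⁻¹ = [[-14/5, -2/5, -5], [2/5, 1/5, 1], [1, 0, 2]].
K has determinant 3; K⁻¹ = [[-4, 1, -4], [2, -1/3, 5/3], [5, -4/3, 14/3]].
P⁻¹Q = [[2, 21, -6], [17, -17, 20], [8, 33, -6]].
Y = (P⁻¹Q)K⁻¹ = [[4, 3, -1], [-2, -4, -3], [4, 5, -5]].

-1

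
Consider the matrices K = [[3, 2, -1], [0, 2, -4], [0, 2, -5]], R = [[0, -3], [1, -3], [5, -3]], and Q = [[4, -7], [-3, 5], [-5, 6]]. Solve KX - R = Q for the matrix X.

KX = Q + R = [[4, -10], [-2, 2], [0, 3]].
Left-multiplying both sides by K⁻¹ gives X = K⁻¹(Q + R).
det K = -6, so K⁻¹ = [[1/3, -4/3, 1], [0, 5/2, -2], [0, 1, -1]].
X = K⁻¹(Q + R) = [[4, -3], [-5, -1], [-2, -1]].

X = [[4, -3], [-5, -1], [-2, -1]]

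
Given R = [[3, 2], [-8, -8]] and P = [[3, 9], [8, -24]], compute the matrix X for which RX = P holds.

Since R multiplies X on the left, X = R⁻¹P.
det R = -8, so R⁻¹ = [[1, 1/4], [-1, -3/8]].
X = R⁻¹P = [[1, 1/4], [-1, -3/8]] · [[3, 9], [8, -24]] = [[5, 3], [-6, 0]].

X = [[5, 3], [-6, 0]]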